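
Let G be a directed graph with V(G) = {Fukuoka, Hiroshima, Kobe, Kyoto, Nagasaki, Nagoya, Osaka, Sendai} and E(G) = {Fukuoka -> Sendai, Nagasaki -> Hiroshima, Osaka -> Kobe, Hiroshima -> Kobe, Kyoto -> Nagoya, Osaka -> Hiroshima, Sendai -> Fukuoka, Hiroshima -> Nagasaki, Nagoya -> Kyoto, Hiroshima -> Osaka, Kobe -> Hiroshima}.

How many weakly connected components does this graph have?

From Fukuoka: component {Fukuoka, Sendai}.
From Hiroshima: component {Hiroshima, Kobe, Nagasaki, Osaka}.
From Kyoto: component {Kyoto, Nagoya}.
That's 3 components.

3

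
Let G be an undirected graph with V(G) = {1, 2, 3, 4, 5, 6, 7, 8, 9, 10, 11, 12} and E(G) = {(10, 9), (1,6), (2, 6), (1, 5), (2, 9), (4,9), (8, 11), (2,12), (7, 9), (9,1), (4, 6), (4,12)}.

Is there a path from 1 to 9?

Explore from 1.
Distance 1: reach 5, 6, 9.
Found 9.

Yes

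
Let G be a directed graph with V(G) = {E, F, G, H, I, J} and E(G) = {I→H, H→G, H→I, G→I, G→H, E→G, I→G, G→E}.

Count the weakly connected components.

From E: component {E, G, H, I}.
From F: component {F}.
From J: component {J}.
That's 3 components.

3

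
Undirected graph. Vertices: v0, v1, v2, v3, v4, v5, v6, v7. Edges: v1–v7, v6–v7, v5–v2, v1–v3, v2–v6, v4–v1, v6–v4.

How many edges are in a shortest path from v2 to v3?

Distance 0: v2.
Distance 1: v5, v6.
Distance 2: v4, v7.
Distance 3: v1.
Distance 4: v3 — contains v3.

4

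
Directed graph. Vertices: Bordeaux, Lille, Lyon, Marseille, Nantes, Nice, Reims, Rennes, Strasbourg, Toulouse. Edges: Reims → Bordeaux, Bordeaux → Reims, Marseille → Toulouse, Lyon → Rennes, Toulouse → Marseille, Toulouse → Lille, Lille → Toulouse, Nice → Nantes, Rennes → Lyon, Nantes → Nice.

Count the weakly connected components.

5

From Bordeaux: component {Bordeaux, Reims}.
From Lille: component {Lille, Marseille, Toulouse}.
From Lyon: component {Lyon, Rennes}.
From Nantes: component {Nantes, Nice}.
From Strasbourg: component {Strasbourg}.
That's 5 components.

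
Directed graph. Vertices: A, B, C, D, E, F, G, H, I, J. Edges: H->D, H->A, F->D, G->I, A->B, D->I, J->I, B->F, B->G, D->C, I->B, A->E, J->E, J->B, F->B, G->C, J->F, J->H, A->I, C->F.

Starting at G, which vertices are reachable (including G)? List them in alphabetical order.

B, C, D, F, G, I

Start at G.
Its neighbours: C, I.
Then their neighbours: B, F.
Then next layer: D.
Nothing further is reachable.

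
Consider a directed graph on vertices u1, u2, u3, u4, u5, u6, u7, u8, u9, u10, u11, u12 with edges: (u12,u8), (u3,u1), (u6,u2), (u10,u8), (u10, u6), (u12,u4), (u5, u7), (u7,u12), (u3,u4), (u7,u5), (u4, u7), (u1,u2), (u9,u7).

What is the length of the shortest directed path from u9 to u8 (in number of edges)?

3

Distance 0: u9.
Distance 1: u7.
Distance 2: u5, u12.
Distance 3: u4, u8 — contains u8.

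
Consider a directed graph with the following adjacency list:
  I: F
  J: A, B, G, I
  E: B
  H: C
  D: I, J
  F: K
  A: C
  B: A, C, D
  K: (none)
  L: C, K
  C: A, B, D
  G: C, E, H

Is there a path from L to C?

Explore from L.
Distance 1: reach C, K.
Found C.

Yes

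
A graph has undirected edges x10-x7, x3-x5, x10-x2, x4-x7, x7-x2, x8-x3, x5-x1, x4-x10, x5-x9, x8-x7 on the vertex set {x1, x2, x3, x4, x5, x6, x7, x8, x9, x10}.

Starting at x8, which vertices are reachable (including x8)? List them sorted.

x1, x2, x3, x4, x5, x7, x8, x9, x10

Start at x8.
Its neighbours: x3, x7.
Then their neighbours: x2, x4, x5, x10.
Then next layer: x1, x9.
Nothing further is reachable.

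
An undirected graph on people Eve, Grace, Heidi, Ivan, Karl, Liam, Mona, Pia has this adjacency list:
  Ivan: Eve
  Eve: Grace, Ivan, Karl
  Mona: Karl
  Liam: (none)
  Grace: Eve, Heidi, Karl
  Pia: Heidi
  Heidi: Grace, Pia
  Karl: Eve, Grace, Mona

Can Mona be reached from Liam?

No

Liam has no edges, so nothing is reachable from it.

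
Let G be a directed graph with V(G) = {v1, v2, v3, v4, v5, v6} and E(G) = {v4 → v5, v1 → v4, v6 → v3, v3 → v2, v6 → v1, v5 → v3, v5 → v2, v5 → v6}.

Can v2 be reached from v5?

Explore from v5.
Distance 1: reach v2, v3, v6.
Found v2.

Yes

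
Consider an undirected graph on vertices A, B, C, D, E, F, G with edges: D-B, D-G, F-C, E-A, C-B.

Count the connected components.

From A: component {A, E}.
From B: component {B, C, D, F, G}.
That's 2 components.

2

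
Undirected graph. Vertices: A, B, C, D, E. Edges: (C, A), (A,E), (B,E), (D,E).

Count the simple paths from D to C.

D–E–A–C

1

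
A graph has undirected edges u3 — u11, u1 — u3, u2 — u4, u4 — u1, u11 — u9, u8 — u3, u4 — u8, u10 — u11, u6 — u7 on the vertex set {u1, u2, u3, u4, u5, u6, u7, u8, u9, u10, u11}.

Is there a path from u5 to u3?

No

u5 has no edges, so nothing is reachable from it.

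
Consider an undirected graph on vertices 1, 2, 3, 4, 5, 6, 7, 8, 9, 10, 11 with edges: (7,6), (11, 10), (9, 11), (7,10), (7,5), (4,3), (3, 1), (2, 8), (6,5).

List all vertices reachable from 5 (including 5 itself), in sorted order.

Start at 5.
Its neighbours: 6, 7.
Then their neighbours: 10.
Then next layer: 11.
Then next layer: 9.
Nothing further is reachable.

5, 6, 7, 9, 10, 11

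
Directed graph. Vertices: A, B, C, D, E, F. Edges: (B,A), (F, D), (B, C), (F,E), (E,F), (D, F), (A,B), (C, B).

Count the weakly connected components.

2

From A: component {A, B, C}.
From D: component {D, E, F}.
That's 2 components.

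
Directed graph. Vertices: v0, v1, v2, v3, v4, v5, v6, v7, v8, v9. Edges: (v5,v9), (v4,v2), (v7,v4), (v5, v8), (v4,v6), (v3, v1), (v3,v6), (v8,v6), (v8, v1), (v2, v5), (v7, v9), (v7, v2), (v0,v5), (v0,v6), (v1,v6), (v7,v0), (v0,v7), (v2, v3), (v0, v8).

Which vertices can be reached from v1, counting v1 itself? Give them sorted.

v1, v6

Start at v1.
Its neighbours: v6.
Nothing further is reachable.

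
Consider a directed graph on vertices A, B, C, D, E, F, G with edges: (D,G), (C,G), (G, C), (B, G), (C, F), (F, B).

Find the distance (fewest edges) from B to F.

3

Distance 0: B.
Distance 1: G.
Distance 2: C.
Distance 3: F — contains F.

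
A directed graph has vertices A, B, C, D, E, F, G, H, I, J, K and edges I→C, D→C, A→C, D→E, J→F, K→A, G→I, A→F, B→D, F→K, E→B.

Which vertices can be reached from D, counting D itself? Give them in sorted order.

B, C, D, E

Start at D.
Its neighbours: C, E.
Then their neighbours: B.
Nothing further is reachable.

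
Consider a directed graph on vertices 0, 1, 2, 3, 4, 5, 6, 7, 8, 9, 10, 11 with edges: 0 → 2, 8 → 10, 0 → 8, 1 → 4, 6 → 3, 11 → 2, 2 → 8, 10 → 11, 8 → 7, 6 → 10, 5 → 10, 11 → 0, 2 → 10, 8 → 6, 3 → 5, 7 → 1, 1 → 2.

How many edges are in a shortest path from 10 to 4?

Distance 0: 10.
Distance 1: 11.
Distance 2: 0, 2.
Distance 3: 8.
Distance 4: 6, 7.
Distance 5: 1, 3.
Distance 6: 4, 5 — contains 4.

6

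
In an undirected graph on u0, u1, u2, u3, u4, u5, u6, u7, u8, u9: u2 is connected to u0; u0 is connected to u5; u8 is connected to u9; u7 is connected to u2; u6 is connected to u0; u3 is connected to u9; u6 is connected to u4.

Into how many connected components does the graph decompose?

3

From u0: component {u0, u2, u4, u5, u6, u7}.
From u1: component {u1}.
From u3: component {u3, u8, u9}.
That's 3 components.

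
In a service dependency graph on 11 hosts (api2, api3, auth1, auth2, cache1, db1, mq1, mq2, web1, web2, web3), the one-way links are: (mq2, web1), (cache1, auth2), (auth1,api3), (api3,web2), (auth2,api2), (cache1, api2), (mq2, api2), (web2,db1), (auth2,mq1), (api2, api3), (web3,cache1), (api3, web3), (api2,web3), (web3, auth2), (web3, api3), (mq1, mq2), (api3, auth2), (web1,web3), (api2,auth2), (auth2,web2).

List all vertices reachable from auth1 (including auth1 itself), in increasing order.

api2, api3, auth1, auth2, cache1, db1, mq1, mq2, web1, web2, web3

Start at auth1.
Its neighbours: api3.
Then their neighbours: auth2, web2, web3.
Then next layer: api2, cache1, db1, mq1.
Then next layer: mq2.
Then next layer: web1.
Every vertex is now reached.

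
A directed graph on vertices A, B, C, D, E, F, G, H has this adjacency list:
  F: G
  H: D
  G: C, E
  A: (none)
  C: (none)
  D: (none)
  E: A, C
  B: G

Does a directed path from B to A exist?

Explore from B.
Distance 1: reach G.
Distance 2: reach C, E.
Distance 3: reach A.
Found A.

Yes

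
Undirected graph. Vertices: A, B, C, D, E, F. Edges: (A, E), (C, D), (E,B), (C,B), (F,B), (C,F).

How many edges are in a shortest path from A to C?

3

Distance 0: A.
Distance 1: E.
Distance 2: B.
Distance 3: C, F — contains C.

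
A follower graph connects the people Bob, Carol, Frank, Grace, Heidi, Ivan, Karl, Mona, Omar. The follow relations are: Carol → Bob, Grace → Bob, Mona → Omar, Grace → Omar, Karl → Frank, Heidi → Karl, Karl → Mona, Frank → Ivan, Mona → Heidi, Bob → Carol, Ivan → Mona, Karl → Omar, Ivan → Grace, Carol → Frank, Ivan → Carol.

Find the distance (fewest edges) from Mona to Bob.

Distance 0: Mona.
Distance 1: Heidi, Omar.
Distance 2: Karl.
Distance 3: Frank.
Distance 4: Ivan.
Distance 5: Carol, Grace.
Distance 6: Bob — contains Bob.

6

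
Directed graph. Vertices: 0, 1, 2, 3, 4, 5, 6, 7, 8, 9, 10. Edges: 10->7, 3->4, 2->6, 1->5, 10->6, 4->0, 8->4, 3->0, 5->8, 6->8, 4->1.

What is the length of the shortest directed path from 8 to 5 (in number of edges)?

3

Distance 0: 8.
Distance 1: 4.
Distance 2: 0, 1.
Distance 3: 5 — contains 5.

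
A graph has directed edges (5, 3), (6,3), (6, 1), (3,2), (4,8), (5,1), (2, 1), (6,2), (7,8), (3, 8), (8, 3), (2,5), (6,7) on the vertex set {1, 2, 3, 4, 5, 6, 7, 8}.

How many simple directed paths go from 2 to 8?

2→5→3→8

1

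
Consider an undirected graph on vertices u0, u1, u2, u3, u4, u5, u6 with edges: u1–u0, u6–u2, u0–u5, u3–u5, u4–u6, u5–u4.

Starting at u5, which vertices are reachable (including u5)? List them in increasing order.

u0, u1, u2, u3, u4, u5, u6

Start at u5.
Its neighbours: u0, u3, u4.
Then their neighbours: u1, u6.
Then next layer: u2.
Every vertex is now reached.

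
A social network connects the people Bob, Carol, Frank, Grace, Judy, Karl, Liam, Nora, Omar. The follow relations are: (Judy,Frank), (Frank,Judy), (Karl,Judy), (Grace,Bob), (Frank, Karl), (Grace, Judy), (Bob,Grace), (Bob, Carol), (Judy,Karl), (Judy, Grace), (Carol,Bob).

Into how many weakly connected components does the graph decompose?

From Bob: component {Bob, Carol, Frank, Grace, Judy, Karl}.
From Liam: component {Liam}.
From Nora: component {Nora}.
From Omar: component {Omar}.
That's 4 components.

4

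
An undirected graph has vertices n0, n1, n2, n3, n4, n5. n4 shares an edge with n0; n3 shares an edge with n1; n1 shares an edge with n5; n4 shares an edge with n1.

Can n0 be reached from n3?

Explore from n3.
Distance 1: reach n1.
Distance 2: reach n4, n5.
Distance 3: reach n0.
Found n0.

Yes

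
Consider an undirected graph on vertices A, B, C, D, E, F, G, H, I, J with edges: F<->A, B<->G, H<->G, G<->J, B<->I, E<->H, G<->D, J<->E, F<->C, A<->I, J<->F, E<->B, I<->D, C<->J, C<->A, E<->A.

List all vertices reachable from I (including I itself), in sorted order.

Start at I.
Its neighbours: A, B, D.
Then their neighbours: C, E, F, G.
Then next layer: H, J.
Every vertex is now reached.

A, B, C, D, E, F, G, H, I, J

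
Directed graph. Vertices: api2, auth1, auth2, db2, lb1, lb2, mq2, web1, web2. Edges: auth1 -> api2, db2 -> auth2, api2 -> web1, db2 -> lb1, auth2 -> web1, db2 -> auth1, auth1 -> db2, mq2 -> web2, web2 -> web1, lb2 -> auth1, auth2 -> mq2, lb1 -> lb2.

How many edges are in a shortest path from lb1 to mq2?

5

Distance 0: lb1.
Distance 1: lb2.
Distance 2: auth1.
Distance 3: api2, db2.
Distance 4: auth2, web1.
Distance 5: mq2 — contains mq2.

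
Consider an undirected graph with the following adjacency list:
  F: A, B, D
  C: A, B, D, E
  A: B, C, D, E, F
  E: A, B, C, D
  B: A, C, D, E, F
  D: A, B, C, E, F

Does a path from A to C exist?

Explore from A.
Distance 1: reach B, C, D, E, F.
Found C.

Yes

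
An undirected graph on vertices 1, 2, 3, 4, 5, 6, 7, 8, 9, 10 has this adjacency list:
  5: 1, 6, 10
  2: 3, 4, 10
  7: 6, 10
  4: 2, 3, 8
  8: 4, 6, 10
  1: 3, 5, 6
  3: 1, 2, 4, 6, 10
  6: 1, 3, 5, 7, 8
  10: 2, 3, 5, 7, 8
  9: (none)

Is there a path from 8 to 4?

Explore from 8.
Distance 1: reach 4, 6, 10.
Found 4.

Yes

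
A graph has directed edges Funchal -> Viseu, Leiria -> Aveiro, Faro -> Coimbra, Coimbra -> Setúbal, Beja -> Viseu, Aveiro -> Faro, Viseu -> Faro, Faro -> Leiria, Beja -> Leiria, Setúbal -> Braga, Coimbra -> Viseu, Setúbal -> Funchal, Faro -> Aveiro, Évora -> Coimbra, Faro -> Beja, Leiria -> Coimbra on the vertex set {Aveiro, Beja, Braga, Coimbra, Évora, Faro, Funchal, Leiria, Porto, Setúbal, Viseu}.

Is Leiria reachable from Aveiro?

Yes

Explore from Aveiro.
Distance 1: reach Faro.
Distance 2: reach Beja, Coimbra, Leiria.
Found Leiria.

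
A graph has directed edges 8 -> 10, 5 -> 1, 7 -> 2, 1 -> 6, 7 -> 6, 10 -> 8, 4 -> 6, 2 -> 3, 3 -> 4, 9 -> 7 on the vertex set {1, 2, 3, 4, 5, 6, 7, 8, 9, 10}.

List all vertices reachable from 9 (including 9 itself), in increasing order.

2, 3, 4, 6, 7, 9

Start at 9.
Its neighbours: 7.
Then their neighbours: 2, 6.
Then next layer: 3.
Then next layer: 4.
Nothing further is reachable.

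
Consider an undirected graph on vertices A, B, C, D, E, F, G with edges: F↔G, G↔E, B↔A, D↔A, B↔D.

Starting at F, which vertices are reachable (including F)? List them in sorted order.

Start at F.
Its neighbours: G.
Then their neighbours: E.
Nothing further is reachable.

E, F, G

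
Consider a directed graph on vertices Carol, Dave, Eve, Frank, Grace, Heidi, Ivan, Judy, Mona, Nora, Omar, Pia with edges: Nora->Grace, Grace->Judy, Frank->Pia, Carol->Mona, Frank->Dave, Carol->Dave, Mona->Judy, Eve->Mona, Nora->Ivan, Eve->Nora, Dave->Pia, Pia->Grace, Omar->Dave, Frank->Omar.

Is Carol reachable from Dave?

No

Explore from Dave.
Distance 1: reach Pia.
Distance 2: reach Grace.
Distance 3: reach Judy.
The search from Dave is exhausted; no directed path reaches Carol.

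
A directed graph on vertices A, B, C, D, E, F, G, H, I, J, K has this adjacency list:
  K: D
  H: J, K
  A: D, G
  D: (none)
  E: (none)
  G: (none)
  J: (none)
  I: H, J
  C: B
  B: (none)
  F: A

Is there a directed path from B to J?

B has no outgoing edges, so nothing is reachable from it.

No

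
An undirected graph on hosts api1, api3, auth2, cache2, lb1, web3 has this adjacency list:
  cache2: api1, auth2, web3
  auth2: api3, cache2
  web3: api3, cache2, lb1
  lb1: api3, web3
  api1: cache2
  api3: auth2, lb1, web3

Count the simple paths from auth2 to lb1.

auth2–api3–lb1
auth2–api3–web3–lb1
auth2–cache2–web3–api3–lb1
auth2–cache2–web3–lb1

4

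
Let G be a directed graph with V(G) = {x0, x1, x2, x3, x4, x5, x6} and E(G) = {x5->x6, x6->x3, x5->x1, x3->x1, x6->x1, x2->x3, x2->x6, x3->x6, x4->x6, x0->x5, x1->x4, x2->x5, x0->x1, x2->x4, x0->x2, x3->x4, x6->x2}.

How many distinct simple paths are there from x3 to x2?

3

x3→x1→x4→x6→x2
x3→x4→x6→x2
x3→x6→x2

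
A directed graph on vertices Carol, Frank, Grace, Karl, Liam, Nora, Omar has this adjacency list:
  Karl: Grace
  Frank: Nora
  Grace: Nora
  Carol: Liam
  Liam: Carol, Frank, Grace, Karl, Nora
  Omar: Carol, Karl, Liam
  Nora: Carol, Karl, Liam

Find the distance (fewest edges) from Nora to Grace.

Distance 0: Nora.
Distance 1: Carol, Karl, Liam.
Distance 2: Frank, Grace — contains Grace.

2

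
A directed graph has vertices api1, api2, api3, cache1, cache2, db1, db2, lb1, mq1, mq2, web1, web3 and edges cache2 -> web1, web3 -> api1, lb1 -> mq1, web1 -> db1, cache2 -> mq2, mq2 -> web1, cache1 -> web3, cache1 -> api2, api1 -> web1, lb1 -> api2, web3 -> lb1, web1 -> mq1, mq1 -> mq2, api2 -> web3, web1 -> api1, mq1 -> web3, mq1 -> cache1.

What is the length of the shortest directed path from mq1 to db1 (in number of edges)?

Distance 0: mq1.
Distance 1: cache1, mq2, web3.
Distance 2: api1, api2, lb1, web1.
Distance 3: db1 — contains db1.

3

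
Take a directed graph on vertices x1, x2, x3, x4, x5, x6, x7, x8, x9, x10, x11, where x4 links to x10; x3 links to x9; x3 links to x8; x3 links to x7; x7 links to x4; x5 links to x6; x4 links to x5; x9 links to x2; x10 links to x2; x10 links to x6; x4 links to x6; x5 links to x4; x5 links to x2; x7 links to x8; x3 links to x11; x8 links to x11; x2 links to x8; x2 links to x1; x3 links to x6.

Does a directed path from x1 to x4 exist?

No

x1 has no outgoing edges, so nothing is reachable from it.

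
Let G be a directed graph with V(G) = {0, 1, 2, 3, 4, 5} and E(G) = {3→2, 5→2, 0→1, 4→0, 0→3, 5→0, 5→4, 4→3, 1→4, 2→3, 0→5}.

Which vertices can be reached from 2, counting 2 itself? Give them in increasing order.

Start at 2.
Its neighbours: 3.
Nothing further is reachable.

2, 3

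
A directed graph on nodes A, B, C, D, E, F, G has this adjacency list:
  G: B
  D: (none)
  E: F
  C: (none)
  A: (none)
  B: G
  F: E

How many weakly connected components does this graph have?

5

From A: component {A}.
From B: component {B, G}.
From C: component {C}.
From D: component {D}.
From E: component {E, F}.
That's 5 components.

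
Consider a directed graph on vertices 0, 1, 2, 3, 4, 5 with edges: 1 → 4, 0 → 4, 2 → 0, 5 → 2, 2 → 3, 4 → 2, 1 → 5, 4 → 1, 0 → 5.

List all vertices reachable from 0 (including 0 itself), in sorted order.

0, 1, 2, 3, 4, 5

Start at 0.
Its neighbours: 4, 5.
Then their neighbours: 1, 2.
Then next layer: 3.
Every vertex is now reached.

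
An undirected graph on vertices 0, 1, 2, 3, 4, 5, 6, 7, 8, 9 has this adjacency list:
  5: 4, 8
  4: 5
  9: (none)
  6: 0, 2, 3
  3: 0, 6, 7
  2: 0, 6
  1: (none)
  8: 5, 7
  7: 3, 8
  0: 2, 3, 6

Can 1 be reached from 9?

9 has no edges, so nothing is reachable from it.

No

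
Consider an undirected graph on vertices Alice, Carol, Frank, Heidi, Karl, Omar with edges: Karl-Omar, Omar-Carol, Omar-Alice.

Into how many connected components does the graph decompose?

3

From Alice: component {Alice, Carol, Karl, Omar}.
From Frank: component {Frank}.
From Heidi: component {Heidi}.
That's 3 components.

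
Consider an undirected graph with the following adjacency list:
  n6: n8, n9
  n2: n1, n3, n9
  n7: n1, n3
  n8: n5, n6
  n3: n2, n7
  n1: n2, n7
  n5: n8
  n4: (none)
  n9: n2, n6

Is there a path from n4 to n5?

No

n4 has no edges, so nothing is reachable from it.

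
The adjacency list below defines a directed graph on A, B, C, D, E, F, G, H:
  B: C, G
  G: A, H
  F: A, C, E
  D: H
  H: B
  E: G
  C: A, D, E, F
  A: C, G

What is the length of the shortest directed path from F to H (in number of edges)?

Distance 0: F.
Distance 1: A, C, E.
Distance 2: D, G.
Distance 3: H — contains H.

3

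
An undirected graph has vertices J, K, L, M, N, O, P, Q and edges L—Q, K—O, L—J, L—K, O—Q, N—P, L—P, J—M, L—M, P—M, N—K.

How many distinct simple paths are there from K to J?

K–L–J
K–L–M–J
K–L–P–M–J
K–N–P–L–J
K–N–P–L–M–J
K–N–P–M–J
K–N–P–M–L–J
K–O–Q–L–J
K–O–Q–L–M–J
K–O–Q–L–P–M–J

10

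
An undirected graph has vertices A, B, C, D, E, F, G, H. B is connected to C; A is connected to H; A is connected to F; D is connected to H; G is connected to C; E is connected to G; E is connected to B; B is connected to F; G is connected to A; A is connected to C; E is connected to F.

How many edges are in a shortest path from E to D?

Distance 0: E.
Distance 1: B, F, G.
Distance 2: A, C.
Distance 3: H.
Distance 4: D — contains D.

4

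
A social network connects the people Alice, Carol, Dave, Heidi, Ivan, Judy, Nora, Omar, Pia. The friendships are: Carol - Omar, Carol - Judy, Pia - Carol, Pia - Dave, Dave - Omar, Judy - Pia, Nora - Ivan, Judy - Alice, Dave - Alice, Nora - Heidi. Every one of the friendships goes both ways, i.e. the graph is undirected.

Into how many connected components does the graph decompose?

2

From Alice: component {Alice, Carol, Dave, Judy, Omar, Pia}.
From Heidi: component {Heidi, Ivan, Nora}.
That's 2 components.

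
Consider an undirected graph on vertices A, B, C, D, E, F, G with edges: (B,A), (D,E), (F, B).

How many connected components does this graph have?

From A: component {A, B, F}.
From C: component {C}.
From D: component {D, E}.
From G: component {G}.
That's 4 components.

4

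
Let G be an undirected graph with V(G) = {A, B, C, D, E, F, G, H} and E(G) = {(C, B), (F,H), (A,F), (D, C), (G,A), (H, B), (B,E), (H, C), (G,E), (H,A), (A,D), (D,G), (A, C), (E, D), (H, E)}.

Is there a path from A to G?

Yes

Explore from A.
Distance 1: reach C, D, F, G, H.
Found G.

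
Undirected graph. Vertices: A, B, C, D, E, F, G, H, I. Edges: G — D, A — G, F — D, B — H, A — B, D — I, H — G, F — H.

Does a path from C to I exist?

No

C has no edges, so nothing is reachable from it.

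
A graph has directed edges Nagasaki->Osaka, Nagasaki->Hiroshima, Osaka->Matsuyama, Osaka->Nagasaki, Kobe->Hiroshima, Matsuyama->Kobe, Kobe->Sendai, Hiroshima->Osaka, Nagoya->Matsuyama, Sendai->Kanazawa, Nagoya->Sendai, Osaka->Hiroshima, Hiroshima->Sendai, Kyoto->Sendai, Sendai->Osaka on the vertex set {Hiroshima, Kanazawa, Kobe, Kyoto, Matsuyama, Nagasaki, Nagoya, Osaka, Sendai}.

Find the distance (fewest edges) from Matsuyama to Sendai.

Distance 0: Matsuyama.
Distance 1: Kobe.
Distance 2: Hiroshima, Sendai — contains Sendai.

2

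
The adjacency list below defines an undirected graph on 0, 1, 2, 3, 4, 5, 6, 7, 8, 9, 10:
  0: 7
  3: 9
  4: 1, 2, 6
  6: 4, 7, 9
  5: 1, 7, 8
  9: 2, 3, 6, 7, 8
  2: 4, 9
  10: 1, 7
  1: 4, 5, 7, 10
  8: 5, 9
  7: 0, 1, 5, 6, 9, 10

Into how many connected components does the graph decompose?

1

From 0: component {0, 1, 2, 3, 4, 5, 6, 7, 8, 9, 10}.
That's 1 component.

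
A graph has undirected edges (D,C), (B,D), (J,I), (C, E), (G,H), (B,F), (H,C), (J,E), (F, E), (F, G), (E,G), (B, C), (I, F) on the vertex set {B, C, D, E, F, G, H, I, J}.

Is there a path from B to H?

Explore from B.
Distance 1: reach C, D, F.
Distance 2: reach E, G, H, I.
Found H.

Yes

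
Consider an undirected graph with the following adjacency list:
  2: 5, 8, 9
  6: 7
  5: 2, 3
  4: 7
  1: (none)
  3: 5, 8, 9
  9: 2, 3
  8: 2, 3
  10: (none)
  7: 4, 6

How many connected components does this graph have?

4

From 1: component {1}.
From 2: component {2, 3, 5, 8, 9}.
From 4: component {4, 6, 7}.
From 10: component {10}.
That's 4 components.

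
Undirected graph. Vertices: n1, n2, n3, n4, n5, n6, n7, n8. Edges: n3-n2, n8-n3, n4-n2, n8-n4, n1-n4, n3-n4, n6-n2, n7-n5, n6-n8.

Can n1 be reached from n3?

Yes

Explore from n3.
Distance 1: reach n2, n4, n8.
Distance 2: reach n1, n6.
Found n1.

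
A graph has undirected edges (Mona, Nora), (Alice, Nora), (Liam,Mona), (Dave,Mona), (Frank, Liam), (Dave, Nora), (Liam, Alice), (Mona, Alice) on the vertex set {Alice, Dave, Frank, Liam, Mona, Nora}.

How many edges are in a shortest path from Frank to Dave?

Distance 0: Frank.
Distance 1: Liam.
Distance 2: Alice, Mona.
Distance 3: Dave, Nora — contains Dave.

3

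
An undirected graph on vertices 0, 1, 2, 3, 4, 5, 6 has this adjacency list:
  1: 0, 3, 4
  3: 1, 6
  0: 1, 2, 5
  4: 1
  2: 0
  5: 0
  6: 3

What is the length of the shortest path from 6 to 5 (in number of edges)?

Distance 0: 6.
Distance 1: 3.
Distance 2: 1.
Distance 3: 0, 4.
Distance 4: 2, 5 — contains 5.

4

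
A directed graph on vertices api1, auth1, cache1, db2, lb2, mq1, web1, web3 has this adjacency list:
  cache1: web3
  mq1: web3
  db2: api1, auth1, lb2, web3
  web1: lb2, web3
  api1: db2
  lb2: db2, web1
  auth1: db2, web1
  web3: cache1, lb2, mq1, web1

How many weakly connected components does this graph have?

From api1: component {api1, auth1, cache1, db2, lb2, mq1, web1, web3}.
That's 1 component.

1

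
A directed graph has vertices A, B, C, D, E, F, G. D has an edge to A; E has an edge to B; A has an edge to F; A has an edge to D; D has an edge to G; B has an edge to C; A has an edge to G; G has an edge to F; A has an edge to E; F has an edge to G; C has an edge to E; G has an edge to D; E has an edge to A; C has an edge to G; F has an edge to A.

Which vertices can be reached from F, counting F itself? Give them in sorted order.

Start at F.
Its neighbours: A, G.
Then their neighbours: D, E.
Then next layer: B.
Then next layer: C.
Every vertex is now reached.

A, B, C, D, E, F, G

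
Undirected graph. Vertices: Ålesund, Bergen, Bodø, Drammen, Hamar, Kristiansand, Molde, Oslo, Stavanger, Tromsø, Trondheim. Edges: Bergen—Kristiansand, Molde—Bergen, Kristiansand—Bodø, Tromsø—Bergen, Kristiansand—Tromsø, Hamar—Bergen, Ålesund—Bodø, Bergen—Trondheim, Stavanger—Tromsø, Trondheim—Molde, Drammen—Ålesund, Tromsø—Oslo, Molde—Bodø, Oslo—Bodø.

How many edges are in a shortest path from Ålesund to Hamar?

4

Distance 0: Ålesund.
Distance 1: Bodø, Drammen.
Distance 2: Kristiansand, Molde, Oslo.
Distance 3: Bergen, Tromsø, Trondheim.
Distance 4: Hamar, Stavanger — contains Hamar.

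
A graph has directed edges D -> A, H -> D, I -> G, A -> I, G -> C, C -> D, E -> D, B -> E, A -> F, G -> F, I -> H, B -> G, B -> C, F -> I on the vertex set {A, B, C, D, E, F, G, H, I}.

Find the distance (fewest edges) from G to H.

Distance 0: G.
Distance 1: C, F.
Distance 2: D, I.
Distance 3: A, H — contains H.

3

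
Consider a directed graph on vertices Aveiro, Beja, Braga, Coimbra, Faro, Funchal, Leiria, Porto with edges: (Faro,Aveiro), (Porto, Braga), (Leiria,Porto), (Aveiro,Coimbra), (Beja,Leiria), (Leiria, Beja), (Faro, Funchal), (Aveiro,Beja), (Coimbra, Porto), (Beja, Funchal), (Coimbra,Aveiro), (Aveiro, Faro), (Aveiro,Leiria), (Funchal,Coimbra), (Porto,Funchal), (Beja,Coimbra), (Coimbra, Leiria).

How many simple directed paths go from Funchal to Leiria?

3

Funchal→Coimbra→Aveiro→Beja→Leiria
Funchal→Coimbra→Aveiro→Leiria
Funchal→Coimbra→Leiria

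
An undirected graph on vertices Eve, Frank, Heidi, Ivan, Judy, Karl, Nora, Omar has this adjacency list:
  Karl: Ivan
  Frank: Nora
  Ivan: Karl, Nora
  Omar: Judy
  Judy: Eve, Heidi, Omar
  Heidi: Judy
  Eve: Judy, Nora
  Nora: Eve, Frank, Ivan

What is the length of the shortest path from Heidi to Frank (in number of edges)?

4

Distance 0: Heidi.
Distance 1: Judy.
Distance 2: Eve, Omar.
Distance 3: Nora.
Distance 4: Frank, Ivan — contains Frank.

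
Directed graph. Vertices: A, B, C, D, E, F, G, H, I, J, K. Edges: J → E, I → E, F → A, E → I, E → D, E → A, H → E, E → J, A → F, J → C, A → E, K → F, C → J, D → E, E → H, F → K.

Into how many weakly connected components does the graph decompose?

From A: component {A, C, D, E, F, H, I, J, K}.
From B: component {B}.
From G: component {G}.
That's 3 components.

3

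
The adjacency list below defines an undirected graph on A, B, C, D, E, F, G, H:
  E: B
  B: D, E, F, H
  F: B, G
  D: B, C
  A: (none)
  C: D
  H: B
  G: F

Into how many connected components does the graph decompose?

From A: component {A}.
From B: component {B, C, D, E, F, G, H}.
That's 2 components.

2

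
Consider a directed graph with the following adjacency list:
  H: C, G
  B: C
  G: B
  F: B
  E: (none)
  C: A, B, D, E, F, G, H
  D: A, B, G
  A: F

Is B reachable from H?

Explore from H.
Distance 1: reach C, G.
Distance 2: reach A, B, D, E, F.
Found B.

Yes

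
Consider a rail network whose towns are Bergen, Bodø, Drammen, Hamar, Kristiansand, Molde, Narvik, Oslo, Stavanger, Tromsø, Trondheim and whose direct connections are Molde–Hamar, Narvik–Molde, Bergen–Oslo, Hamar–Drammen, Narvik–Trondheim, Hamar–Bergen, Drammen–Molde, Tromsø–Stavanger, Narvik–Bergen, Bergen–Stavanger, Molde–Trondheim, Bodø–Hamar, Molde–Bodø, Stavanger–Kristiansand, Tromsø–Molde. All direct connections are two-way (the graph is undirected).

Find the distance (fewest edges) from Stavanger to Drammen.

Distance 0: Stavanger.
Distance 1: Bergen, Kristiansand, Tromsø.
Distance 2: Hamar, Molde, Narvik, Oslo.
Distance 3: Bodø, Drammen, Trondheim — contains Drammen.

3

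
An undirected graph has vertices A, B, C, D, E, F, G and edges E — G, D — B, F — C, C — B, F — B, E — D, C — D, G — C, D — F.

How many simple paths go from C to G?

6

C–B–D–E–G
C–B–F–D–E–G
C–D–E–G
C–F–B–D–E–G
C–F–D–E–G
C–G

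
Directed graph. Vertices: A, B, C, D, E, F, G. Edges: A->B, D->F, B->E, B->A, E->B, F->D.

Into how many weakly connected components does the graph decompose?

4

From A: component {A, B, E}.
From C: component {C}.
From D: component {D, F}.
From G: component {G}.
That's 4 components.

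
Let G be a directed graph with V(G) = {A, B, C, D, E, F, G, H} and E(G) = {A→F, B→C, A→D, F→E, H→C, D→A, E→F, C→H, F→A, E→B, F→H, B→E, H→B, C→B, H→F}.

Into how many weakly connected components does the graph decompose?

2

From A: component {A, B, C, D, E, F, H}.
From G: component {G}.
That's 2 components.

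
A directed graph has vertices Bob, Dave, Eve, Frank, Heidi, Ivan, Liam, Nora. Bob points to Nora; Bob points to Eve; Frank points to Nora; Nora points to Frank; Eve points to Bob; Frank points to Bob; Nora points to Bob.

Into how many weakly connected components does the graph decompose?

5

From Bob: component {Bob, Eve, Frank, Nora}.
From Dave: component {Dave}.
From Heidi: component {Heidi}.
From Ivan: component {Ivan}.
From Liam: component {Liam}.
That's 5 components.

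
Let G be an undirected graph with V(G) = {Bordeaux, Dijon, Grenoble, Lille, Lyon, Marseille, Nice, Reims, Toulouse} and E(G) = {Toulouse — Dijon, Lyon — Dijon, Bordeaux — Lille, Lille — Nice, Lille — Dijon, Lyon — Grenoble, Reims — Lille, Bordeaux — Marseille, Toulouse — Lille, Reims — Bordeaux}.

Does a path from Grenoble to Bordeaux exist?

Yes

Explore from Grenoble.
Distance 1: reach Lyon.
Distance 2: reach Dijon.
Distance 3: reach Lille, Toulouse.
Distance 4: reach Bordeaux, Nice, Reims.
Found Bordeaux.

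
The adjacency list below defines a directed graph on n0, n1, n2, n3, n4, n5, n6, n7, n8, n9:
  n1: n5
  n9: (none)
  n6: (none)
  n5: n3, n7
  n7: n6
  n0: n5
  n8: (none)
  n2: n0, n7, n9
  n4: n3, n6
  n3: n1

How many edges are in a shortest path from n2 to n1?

4

Distance 0: n2.
Distance 1: n0, n7, n9.
Distance 2: n5, n6.
Distance 3: n3.
Distance 4: n1 — contains n1.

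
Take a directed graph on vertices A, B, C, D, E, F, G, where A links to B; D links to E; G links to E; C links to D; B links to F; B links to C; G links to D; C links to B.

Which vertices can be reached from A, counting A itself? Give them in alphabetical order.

A, B, C, D, E, F

Start at A.
Its neighbours: B.
Then their neighbours: C, F.
Then next layer: D.
Then next layer: E.
Nothing further is reachable.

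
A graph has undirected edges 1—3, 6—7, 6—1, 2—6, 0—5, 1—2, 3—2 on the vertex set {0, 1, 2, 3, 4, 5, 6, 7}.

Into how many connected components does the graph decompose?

From 0: component {0, 5}.
From 1: component {1, 2, 3, 6, 7}.
From 4: component {4}.
That's 3 components.

3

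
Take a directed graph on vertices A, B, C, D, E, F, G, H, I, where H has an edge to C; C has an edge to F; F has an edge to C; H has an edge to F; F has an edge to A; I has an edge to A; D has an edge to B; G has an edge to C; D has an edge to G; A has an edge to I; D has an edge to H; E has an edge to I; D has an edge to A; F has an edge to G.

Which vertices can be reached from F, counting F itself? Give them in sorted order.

Start at F.
Its neighbours: A, C, G.
Then their neighbours: I.
Nothing further is reachable.

A, C, F, G, I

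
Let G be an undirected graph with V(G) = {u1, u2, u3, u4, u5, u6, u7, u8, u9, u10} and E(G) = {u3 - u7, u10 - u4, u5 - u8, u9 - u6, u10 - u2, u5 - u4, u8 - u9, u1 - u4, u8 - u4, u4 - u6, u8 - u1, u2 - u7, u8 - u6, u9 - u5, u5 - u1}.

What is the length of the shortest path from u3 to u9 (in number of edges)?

Distance 0: u3.
Distance 1: u7.
Distance 2: u2.
Distance 3: u10.
Distance 4: u4.
Distance 5: u1, u5, u6, u8.
Distance 6: u9 — contains u9.

6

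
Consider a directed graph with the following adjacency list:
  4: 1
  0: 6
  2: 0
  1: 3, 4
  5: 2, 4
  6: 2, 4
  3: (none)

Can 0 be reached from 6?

Yes

Explore from 6.
Distance 1: reach 2, 4.
Distance 2: reach 0, 1.
Found 0.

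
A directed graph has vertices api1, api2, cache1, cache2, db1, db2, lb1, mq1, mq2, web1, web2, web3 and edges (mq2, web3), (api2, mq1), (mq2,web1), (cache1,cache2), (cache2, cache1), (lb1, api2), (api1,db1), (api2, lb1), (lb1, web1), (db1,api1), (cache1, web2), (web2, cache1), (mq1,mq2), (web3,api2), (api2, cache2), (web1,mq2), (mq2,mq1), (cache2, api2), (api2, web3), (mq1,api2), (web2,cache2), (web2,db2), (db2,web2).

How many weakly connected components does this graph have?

From api1: component {api1, db1}.
From api2: component {api2, cache1, cache2, db2, lb1, mq1, mq2, web1, web2, web3}.
That's 2 components.

2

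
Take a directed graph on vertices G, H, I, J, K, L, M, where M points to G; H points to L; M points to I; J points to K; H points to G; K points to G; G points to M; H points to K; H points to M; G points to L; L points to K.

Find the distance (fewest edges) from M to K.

3

Distance 0: M.
Distance 1: G, I.
Distance 2: L.
Distance 3: K — contains K.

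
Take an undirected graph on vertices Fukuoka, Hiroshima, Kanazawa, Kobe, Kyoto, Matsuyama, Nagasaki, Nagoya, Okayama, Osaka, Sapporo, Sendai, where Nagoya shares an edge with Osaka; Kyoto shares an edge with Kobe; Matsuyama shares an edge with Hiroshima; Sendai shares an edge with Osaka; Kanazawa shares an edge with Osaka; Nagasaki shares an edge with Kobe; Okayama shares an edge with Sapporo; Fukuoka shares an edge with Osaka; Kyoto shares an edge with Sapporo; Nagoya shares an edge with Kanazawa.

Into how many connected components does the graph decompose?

3

From Fukuoka: component {Fukuoka, Kanazawa, Nagoya, Osaka, Sendai}.
From Hiroshima: component {Hiroshima, Matsuyama}.
From Kobe: component {Kobe, Kyoto, Nagasaki, Okayama, Sapporo}.
That's 3 components.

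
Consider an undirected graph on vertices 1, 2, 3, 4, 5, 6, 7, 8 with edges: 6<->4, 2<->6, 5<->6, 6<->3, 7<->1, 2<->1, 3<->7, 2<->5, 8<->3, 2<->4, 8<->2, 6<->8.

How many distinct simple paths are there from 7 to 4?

15

7–1–2–4
7–1–2–5–6–4
7–1–2–6–4
7–1–2–8–3–6–4
7–1–2–8–6–4
7–3–6–2–4
7–3–6–4
7–3–6–5–2–4
7–3–6–8–2–4
7–3–8–2–4
7–3–8–2–5–6–4
7–3–8–2–6–4
7–3–8–6–2–4
7–3–8–6–4
7–3–8–6–5–2–4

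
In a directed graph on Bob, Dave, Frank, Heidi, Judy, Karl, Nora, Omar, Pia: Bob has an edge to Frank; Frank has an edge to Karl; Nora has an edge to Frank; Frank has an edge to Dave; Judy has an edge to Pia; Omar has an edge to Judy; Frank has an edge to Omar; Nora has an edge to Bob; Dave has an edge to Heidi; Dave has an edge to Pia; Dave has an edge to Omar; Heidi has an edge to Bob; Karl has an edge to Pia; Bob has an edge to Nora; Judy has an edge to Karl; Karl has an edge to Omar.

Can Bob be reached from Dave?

Yes

Explore from Dave.
Distance 1: reach Heidi, Omar, Pia.
Distance 2: reach Bob, Judy.
Found Bob.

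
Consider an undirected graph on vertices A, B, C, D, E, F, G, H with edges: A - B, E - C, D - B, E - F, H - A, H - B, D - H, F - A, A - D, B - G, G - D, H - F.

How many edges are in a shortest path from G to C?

5

Distance 0: G.
Distance 1: B, D.
Distance 2: A, H.
Distance 3: F.
Distance 4: E.
Distance 5: C — contains C.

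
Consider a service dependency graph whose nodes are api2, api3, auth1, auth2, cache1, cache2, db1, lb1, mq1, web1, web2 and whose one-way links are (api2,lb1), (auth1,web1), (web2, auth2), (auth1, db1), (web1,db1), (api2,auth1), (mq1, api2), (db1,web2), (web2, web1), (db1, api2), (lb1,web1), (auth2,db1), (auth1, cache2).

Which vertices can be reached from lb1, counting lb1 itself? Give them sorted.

Start at lb1.
Its neighbours: web1.
Then their neighbours: db1.
Then next layer: api2, web2.
Then next layer: auth1, auth2.
Then next layer: cache2.
Nothing further is reachable.

api2, auth1, auth2, cache2, db1, lb1, web1, web2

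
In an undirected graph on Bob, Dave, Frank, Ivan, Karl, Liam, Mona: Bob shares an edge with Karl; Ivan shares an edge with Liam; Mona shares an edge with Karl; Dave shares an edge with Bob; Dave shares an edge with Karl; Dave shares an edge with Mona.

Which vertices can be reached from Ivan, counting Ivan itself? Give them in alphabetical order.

Start at Ivan.
Its neighbours: Liam.
Nothing further is reachable.

Ivan, Liam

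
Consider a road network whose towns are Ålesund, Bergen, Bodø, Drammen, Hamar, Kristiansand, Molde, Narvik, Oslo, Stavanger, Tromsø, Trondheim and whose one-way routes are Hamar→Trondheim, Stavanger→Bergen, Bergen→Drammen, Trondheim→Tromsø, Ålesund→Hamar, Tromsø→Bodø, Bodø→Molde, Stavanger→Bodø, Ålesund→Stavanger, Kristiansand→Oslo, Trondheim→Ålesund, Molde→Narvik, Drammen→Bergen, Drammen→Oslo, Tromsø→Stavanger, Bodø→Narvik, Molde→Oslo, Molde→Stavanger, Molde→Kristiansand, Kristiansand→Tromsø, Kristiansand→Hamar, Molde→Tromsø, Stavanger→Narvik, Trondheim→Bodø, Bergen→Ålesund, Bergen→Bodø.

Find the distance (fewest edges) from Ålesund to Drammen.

3

Distance 0: Ålesund.
Distance 1: Hamar, Stavanger.
Distance 2: Bergen, Bodø, Narvik, Trondheim.
Distance 3: Drammen, Molde, Tromsø — contains Drammen.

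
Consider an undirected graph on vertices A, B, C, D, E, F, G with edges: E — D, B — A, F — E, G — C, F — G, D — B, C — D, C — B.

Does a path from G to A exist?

Explore from G.
Distance 1: reach C, F.
Distance 2: reach B, D, E.
Distance 3: reach A.
Found A.

Yes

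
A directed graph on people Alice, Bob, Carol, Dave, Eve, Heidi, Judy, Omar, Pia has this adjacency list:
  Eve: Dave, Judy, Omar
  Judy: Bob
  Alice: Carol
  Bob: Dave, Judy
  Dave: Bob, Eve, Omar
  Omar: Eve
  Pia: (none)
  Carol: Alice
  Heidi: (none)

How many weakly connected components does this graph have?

From Alice: component {Alice, Carol}.
From Bob: component {Bob, Dave, Eve, Judy, Omar}.
From Heidi: component {Heidi}.
From Pia: component {Pia}.
That's 4 components.

4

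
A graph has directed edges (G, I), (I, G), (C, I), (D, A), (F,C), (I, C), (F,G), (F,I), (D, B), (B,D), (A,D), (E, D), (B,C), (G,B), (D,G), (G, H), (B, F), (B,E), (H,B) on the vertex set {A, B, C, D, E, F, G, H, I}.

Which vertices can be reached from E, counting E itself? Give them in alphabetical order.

Start at E.
Its neighbours: D.
Then their neighbours: A, B, G.
Then next layer: C, F, H, I.
Every vertex is now reached.

A, B, C, D, E, F, G, H, I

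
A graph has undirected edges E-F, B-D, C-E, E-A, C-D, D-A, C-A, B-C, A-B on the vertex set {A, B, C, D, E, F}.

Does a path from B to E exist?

Yes

Explore from B.
Distance 1: reach A, C, D.
Distance 2: reach E.
Found E.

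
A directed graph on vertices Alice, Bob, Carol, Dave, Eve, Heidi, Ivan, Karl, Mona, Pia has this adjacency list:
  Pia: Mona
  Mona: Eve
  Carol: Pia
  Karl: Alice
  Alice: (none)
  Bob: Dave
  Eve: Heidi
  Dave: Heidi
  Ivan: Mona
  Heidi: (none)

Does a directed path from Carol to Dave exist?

Explore from Carol.
Distance 1: reach Pia.
Distance 2: reach Mona.
Distance 3: reach Eve.
Distance 4: reach Heidi.
The search from Carol is exhausted; no directed path reaches Dave.

No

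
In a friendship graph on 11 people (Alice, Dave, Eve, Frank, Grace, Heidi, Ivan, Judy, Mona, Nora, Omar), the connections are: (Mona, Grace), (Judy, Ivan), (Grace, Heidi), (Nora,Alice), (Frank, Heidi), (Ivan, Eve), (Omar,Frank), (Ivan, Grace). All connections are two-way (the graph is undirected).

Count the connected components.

From Alice: component {Alice, Nora}.
From Dave: component {Dave}.
From Eve: component {Eve, Frank, Grace, Heidi, Ivan, Judy, Mona, Omar}.
That's 3 components.

3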